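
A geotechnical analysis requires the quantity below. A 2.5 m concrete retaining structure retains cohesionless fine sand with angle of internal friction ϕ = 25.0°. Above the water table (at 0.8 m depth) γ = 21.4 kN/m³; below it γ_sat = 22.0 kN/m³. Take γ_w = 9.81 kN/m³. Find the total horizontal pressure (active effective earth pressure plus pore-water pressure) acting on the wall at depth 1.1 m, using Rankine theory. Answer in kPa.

11.4 kPa

K_a = (1 − sin φ)/(1 + sin φ) = 0.4059.
γ' = 22.0 − 9.81 = 12.19 kN/m³.
Effective vertical stress at 1.1 m: σ'_v = 21.4×0.8 + 12.19×0.300 = 20.78 kPa.
σ'_h = K_a σ'_v = 0.4059 × 20.78 = 8.433 kPa; u = γ_w × 0.300 = 2.943 kPa.
Total σ_h = 8.433 + 2.943 = 11.38 kPa.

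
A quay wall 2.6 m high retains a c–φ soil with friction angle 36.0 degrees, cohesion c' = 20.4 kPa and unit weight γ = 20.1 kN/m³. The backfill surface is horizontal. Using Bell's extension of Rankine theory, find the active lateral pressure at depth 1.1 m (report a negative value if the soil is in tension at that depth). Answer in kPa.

K_a = (1 − sin φ)/(1 + sin φ) = 0.2596.
σ_a = K_a γ z − 2c√K_a = 0.2596×20.1×1.1 − 2×20.4×0.5095 = -15.05 kPa.

-15.0 kPa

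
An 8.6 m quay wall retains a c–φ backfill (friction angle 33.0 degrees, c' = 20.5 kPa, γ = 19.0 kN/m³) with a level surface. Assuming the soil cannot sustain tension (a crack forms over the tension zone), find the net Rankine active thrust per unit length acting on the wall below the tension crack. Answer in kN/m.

59.9 kN/m

K_a = 0.2948; √K_a = 0.5430.
Tension-crack depth z_c = 2c/(γ√K_a) = 2×20.5/(19.0×0.5430) = 3.974 m.
σ_a at base = K_a γ H − 2c√K_a = 0.2948×19.0×8.6 − 2×20.5×0.5430 = 25.91 kPa.
P_a = ½ × 25.91 × (H − z_c) = 0.5×25.91×4.626 = 59.92 kN/m.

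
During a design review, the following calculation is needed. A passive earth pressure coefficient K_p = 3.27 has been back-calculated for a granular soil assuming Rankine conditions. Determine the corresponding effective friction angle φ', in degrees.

32.1°

K_p = (1+sin φ)/(1−sin φ) ⇒ sin φ = (K_p − 1)/(K_p + 1) = 0.5316.
φ = arcsin(0.5316) = 32.11°.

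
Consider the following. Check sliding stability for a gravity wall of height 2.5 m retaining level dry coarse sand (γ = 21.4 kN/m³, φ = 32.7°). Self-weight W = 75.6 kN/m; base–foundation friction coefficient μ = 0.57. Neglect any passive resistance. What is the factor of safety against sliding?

2.16

K_a = tan²(45° − 32.7°/2) = 0.2985.
P_a = ½K_aγH² = 0.5×0.2985×21.4×2.5² = 19.96 kN/m, acting at H/3 = 0.8333 m above the base.
FS_sliding = μW / P_a = 0.57×75.6 / 19.96 = 2.159.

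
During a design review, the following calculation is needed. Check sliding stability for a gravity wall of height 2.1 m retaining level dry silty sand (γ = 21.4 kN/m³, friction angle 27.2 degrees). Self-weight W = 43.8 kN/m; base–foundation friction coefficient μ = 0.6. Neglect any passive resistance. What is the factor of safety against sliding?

1.49

K_a = tan²(45° − 27.2°/2) = 0.3726.
P_a = ½K_aγH² = 0.5×0.3726×21.4×2.1² = 17.58 kN/m, acting at H/3 = 0.7000 m above the base.
FS_sliding = μW / P_a = 0.6×43.8 / 17.58 = 1.495.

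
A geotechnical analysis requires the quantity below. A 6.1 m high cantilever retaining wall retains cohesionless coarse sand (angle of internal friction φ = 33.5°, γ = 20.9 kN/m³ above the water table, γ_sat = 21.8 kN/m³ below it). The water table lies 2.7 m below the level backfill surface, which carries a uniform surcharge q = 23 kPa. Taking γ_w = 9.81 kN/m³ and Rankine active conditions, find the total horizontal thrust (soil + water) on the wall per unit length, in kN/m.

K_a = tan²(45° − φ/2) = 0.2887.
γ' = 21.8 − 9.81 = 11.99 kN/m³. h₂ = H − d_w = 3.4 m.
σ'_h: at surface K_a·q = 6.640; at WT K_a(q+γd_w) = 22.93; at base K_a(q+γd_w+γ'h₂) = 34.70 kPa.
P₁ = ½(6.640+22.93)×2.7 = 39.92; P₂ = ½(22.93+34.70)×3.4 = 97.98; P_w = ½γ_w h₂² = 56.70.
Total = 39.92+97.98+56.70 = 194.6 kN/m.

195 kN/m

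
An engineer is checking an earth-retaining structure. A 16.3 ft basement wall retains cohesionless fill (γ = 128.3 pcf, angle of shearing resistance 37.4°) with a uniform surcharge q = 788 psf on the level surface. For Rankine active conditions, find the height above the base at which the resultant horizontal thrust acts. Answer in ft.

6.60 ft

K_a = 0.2443.
Triangular part P₁ = ½K_aγH² = 4163 at H/3 = 5.433 ft; rectangular part P₂ = K_a q H = 3137 at H/2 = 8.150 ft.
ȳ = (P₁·5.433 + P₂·8.150)/(P₁+P₂) = 6.601 ft.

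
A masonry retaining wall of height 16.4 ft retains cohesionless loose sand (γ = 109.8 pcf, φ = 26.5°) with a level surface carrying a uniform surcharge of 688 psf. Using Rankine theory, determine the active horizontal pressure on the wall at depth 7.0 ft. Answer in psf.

558 psf

K_a = (1 − sin φ)/(1 + sin φ) = 0.3829.
σ_v = γz + q = 109.8 × 7.0 + 688 = 1457 psf.
σ_h = K_a σ_v = 0.3829 × 1457 = 557.8 psf.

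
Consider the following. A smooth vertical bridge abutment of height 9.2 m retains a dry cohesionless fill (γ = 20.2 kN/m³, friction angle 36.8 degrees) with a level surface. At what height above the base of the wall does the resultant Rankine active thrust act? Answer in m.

K_a = 0.2508.
The pressure distribution is triangular, so the resultant acts at H/3 above the base = 9.2/3 = 3.067 m.

3.07 m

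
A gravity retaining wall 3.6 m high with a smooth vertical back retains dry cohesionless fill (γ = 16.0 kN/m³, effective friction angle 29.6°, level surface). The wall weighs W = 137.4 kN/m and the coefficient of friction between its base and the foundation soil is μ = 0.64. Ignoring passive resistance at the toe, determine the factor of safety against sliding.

K_a = tan²(45° − 29.6°/2) = 0.3387.
P_a = ½K_aγH² = 0.5×0.3387×16.0×3.6² = 35.12 kN/m, acting at H/3 = 1.200 m above the base.
FS_sliding = μW / P_a = 0.64×137.4 / 35.12 = 2.504.

2.50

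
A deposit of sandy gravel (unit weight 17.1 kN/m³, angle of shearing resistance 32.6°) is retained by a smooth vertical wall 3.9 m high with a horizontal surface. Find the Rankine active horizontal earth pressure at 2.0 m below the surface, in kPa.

10.3 kPa

K_a = (1 − sin φ)/(1 + sin φ) = 0.2997.
σ_h = K_a γ z = 0.2997 × 17.1 × 2.0 = 10.25 kPa.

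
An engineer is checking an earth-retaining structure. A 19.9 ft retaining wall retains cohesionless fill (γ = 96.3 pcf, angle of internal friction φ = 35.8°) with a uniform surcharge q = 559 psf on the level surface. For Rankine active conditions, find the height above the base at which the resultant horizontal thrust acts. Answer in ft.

K_a = 0.2619.
Triangular part P₁ = ½K_aγH² = 4993 at H/3 = 6.633 ft; rectangular part P₂ = K_a q H = 2913 at H/2 = 9.950 ft.
ȳ = (P₁·6.633 + P₂·9.950)/(P₁+P₂) = 7.855 ft.

7.86 ft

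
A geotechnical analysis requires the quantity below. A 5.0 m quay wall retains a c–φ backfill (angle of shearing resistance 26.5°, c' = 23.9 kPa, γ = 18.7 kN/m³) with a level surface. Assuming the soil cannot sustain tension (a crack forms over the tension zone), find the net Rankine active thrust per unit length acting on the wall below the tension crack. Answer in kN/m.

K_a = 0.3829; √K_a = 0.6188.
Tension-crack depth z_c = 2c/(γ√K_a) = 2×23.9/(18.7×0.6188) = 4.131 m.
σ_a at base = K_a γ H − 2c√K_a = 0.3829×18.7×5.0 − 2×23.9×0.6188 = 6.225 kPa.
P_a = ½ × 6.225 × (H − z_c) = 0.5×6.225×0.8693 = 2.706 kN/m.

2.71 kN/m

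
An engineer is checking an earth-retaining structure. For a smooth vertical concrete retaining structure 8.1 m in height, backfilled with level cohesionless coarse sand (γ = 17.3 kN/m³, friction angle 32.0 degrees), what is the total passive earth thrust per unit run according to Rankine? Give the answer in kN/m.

K_p = tan²(45° + φ/2) = 3.255.
P_p = ½ K_p γ H² = 0.5 × 3.255 × 17.3 × 8.1² = 1847 kN/m.

1850 kN/m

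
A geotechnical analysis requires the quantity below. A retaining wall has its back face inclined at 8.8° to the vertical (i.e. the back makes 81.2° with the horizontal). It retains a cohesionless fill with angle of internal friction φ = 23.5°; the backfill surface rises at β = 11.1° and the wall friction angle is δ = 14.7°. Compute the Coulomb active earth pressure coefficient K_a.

K_a = sin²(α+φ) / [sin²α · sin(α−δ) · (1 + √{sin(φ+δ)sin(φ−β) / (sin(α−δ)sin(α+β))})²].
With α = 81.2°, φ = 23.5°, δ = 14.7°, β = 11.1°: K_a = 0.5480.

0.548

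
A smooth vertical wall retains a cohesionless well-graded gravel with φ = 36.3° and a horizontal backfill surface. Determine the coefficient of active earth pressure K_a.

K_a = tan²(45° − φ/2) = tan²(26.85°) = 0.2563.

0.256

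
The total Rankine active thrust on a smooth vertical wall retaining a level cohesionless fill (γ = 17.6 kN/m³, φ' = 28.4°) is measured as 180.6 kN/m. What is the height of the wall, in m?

K_a = 0.3554. P_a = ½ K_a γ H² ⇒ H = √(2P_a/(K_a γ)).
H = √(2×180.6/(0.3554×17.6)) = 7.599 m.

7.60 m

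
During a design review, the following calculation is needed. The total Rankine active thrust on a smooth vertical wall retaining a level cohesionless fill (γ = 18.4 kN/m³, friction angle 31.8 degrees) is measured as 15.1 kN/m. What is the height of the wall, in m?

K_a = 0.3098. P_a = ½ K_a γ H² ⇒ H = √(2P_a/(K_a γ)).
H = √(2×15.1/(0.3098×18.4)) = 2.302 m.

2.30 m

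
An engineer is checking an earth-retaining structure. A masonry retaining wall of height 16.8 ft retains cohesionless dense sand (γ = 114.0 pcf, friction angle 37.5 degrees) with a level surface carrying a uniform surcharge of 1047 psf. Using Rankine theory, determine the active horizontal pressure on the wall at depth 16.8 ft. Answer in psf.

720 psf

K_a = (1 − sin φ)/(1 + sin φ) = 0.2432.
σ_v = γz + q = 114.0 × 16.8 + 1047 = 2962 psf.
σ_h = K_a σ_v = 0.2432 × 2962 = 720.4 psf.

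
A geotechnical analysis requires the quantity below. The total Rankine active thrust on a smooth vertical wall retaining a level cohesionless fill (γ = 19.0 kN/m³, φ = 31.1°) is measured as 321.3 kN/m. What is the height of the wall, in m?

K_a = 0.3188. P_a = ½ K_a γ H² ⇒ H = √(2P_a/(K_a γ)).
H = √(2×321.3/(0.3188×19.0)) = 10.30 m.

10.3 m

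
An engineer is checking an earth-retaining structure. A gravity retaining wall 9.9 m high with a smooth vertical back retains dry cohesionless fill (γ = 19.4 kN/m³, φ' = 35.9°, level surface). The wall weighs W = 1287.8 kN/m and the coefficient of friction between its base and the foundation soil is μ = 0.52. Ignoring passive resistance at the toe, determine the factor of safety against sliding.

2.70

K_a = tan²(45° − 35.9°/2) = 0.2607.
P_a = ½K_aγH² = 0.5×0.2607×19.4×9.9² = 247.9 kN/m, acting at H/3 = 3.300 m above the base.
FS_sliding = μW / P_a = 0.52×1287.8 / 247.9 = 2.702.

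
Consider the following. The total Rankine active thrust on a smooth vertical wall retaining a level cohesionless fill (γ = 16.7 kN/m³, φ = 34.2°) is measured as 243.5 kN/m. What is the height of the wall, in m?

K_a = 0.2803. P_a = ½ K_a γ H² ⇒ H = √(2P_a/(K_a γ)).
H = √(2×243.5/(0.2803×16.7)) = 10.20 m.

10.2 m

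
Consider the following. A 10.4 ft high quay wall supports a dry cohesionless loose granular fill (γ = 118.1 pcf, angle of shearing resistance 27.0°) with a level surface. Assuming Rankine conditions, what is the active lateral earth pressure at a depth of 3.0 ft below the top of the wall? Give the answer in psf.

133 psf

K_a = (1 − sin φ)/(1 + sin φ) = 0.3755.
σ_h = K_a γ z = 0.3755 × 118.1 × 3.0 = 133.0 psf.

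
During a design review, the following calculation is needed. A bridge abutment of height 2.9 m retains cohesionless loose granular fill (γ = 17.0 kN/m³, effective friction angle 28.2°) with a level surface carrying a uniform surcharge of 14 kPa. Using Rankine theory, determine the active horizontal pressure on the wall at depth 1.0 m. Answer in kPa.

K_a = (1 − sin φ)/(1 + sin φ) = 0.3582.
σ_v = γz + q = 17.0 × 1.0 + 14 = 31.00 kPa.
σ_h = K_a σ_v = 0.3582 × 31.00 = 11.10 kPa.

11.1 kPa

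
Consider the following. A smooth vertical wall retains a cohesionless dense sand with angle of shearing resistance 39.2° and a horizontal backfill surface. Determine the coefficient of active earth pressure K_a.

0.225

K_a = tan²(45° − φ/2) = tan²(25.40°) = 0.2255.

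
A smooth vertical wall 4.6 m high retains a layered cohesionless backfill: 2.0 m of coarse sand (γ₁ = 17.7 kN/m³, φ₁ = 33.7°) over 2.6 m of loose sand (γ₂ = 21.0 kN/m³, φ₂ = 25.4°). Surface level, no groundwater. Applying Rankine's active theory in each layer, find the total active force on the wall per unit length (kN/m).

75.3 kN/m

K_a1 = tan²(45°−33.7°/2) = 0.2863; K_a2 = tan²(45°−25.4°/2) = 0.3996.
Layer 1: σ at base = K_a1 γ₁ h₁ = 10.14 kPa; P₁ = ½×10.14×2.0 = 10.14.
Layer 2: σ_v at top = γ₁h₁ = 35.40; σ_h top = K_a2×35.40 = 14.15; σ_h base = K_a2×(35.40+21.0×2.6) = 35.97.
P₂ = ½(14.15+35.97)×2.6 = 65.15. Total P_a = 10.14+65.15 = 75.29 kN/m.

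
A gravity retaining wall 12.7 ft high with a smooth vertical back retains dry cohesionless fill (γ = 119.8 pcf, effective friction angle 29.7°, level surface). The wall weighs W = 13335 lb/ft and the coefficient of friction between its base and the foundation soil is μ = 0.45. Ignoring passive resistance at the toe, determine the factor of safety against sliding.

1.84

K_a = tan²(45° − 29.7°/2) = 0.3374.
P_a = ½K_aγH² = 0.5×0.3374×119.8×12.7² = 3260 lb/ft, acting at H/3 = 4.233 ft above the base.
FS_sliding = μW / P_a = 0.45×13335 / 3260 = 1.841.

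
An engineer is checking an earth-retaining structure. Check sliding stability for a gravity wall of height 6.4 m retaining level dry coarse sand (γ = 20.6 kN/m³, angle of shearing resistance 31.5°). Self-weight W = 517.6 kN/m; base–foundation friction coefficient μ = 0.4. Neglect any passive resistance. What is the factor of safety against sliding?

K_a = tan²(45° − 31.5°/2) = 0.3136.
P_a = ½K_aγH² = 0.5×0.3136×20.6×6.4² = 132.3 kN/m, acting at H/3 = 2.133 m above the base.
FS_sliding = μW / P_a = 0.4×517.6 / 132.3 = 1.565.

1.56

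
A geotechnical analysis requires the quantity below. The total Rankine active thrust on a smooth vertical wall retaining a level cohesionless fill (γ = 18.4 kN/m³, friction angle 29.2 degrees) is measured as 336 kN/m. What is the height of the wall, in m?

K_a = 0.3442. P_a = ½ K_a γ H² ⇒ H = √(2P_a/(K_a γ)).
H = √(2×336/(0.3442×18.4)) = 10.30 m.

10.3 m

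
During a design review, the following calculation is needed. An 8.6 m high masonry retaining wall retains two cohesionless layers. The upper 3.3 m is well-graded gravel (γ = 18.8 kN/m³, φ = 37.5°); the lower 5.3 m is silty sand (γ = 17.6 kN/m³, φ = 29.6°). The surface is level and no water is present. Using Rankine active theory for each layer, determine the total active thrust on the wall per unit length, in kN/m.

220 kN/m

K_a1 = tan²(45°−37.5°/2) = 0.2432; K_a2 = tan²(45°−29.6°/2) = 0.3387.
Layer 1: σ at base = K_a1 γ₁ h₁ = 15.09 kPa; P₁ = ½×15.09×3.3 = 24.89.
Layer 2: σ_v at top = γ₁h₁ = 62.04; σ_h top = K_a2×62.04 = 21.02; σ_h base = K_a2×(62.04+17.6×5.3) = 52.61.
P₂ = ½(21.02+52.61)×5.3 = 195.1. Total P_a = 24.89+195.1 = 220.0 kN/m.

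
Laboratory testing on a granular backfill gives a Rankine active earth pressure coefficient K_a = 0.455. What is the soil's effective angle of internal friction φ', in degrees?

22.0°

K_a = tan²(45° − φ/2) ⇒ 45° − φ/2 = arctan(√0.455) = 34.00°.
φ = 2(45° − 34.00°) = 22.00°.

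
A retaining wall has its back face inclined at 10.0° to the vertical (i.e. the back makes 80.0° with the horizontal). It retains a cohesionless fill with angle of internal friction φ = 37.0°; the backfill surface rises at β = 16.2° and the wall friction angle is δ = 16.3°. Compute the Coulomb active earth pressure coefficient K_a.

K_a = sin²(α+φ) / [sin²α · sin(α−δ) · (1 + √{sin(φ+δ)sin(φ−β) / (sin(α−δ)sin(α+β))})²].
With α = 80.0°, φ = 37.0°, δ = 16.3°, β = 16.2°: K_a = 0.3727.

0.373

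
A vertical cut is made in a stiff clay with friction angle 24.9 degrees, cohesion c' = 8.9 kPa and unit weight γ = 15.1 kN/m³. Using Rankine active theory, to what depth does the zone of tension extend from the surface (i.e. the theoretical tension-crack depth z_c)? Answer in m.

1.85 m

K_a = tan²(45° − 24.9°/2) = 0.4074; √K_a = 0.6383.
The active pressure is zero where K_a γ z = 2c√K_a, so z_c = 2c/(γ√K_a) = 2×8.9/(15.1×0.6383) = 1.847 m.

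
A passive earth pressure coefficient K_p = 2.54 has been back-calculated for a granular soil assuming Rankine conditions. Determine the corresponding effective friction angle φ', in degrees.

25.8°

K_p = (1+sin φ)/(1−sin φ) ⇒ sin φ = (K_p − 1)/(K_p + 1) = 0.4350.
φ = arcsin(0.4350) = 25.79°.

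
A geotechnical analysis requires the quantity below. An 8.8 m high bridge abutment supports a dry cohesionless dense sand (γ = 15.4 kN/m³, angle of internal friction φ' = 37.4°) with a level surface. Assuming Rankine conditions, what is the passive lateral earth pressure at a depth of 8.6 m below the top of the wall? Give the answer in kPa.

542 kPa

K_p = (1 + sin φ)/(1 − sin φ) = 4.094.
σ_h = K_p γ z = 4.094 × 15.4 × 8.6 = 542.2 kPa.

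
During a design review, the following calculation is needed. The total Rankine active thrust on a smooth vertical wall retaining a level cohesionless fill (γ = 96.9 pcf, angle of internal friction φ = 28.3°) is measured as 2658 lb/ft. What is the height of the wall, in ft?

K_a = 0.3568. P_a = ½ K_a γ H² ⇒ H = √(2P_a/(K_a γ)).
H = √(2×2658/(0.3568×96.9)) = 12.40 ft.

12.4 ft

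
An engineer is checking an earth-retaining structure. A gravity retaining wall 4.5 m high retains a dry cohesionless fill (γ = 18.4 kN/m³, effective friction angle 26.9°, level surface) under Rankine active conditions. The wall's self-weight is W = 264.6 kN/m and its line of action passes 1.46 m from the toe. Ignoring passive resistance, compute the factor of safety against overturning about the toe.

K_a = tan²(45° − 26.9°/2) = 0.3770.
P_a = ½K_aγH² = 0.5×0.3770×18.4×4.5² = 70.23 kN/m, acting at H/3 = 1.500 m above the base.
Overturning moment M_o = P_a × H/3 = 70.23 × 1.500 = 105.4.
Resisting moment M_r = W × 1.46 = 264.6 × 1.46 = 386.3.
FS_overturning = M_r/M_o = 386.3/105.4 = 3.667.

3.67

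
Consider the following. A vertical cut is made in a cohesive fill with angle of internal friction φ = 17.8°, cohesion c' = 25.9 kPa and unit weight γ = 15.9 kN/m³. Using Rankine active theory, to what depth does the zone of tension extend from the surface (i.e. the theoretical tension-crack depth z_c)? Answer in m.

K_a = tan²(45° − 17.8°/2) = 0.5318; √K_a = 0.7292.
The active pressure is zero where K_a γ z = 2c√K_a, so z_c = 2c/(γ√K_a) = 2×25.9/(15.9×0.7292) = 4.468 m.

4.47 m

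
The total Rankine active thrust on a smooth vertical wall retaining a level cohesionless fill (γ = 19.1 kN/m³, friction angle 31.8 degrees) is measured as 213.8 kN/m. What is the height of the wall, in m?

8.50 m

K_a = 0.3098. P_a = ½ K_a γ H² ⇒ H = √(2P_a/(K_a γ)).
H = √(2×213.8/(0.3098×19.1)) = 8.501 m.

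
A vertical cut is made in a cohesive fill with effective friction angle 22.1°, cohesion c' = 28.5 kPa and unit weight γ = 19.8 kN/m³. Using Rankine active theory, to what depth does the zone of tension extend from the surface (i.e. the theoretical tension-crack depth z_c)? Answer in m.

K_a = tan²(45° − 22.1°/2) = 0.4533; √K_a = 0.6732.
The active pressure is zero where K_a γ z = 2c√K_a, so z_c = 2c/(γ√K_a) = 2×28.5/(19.8×0.6732) = 4.276 m.

4.28 m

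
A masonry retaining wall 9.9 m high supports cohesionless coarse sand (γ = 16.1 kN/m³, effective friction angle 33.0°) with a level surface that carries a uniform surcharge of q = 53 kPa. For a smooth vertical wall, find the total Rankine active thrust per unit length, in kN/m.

387 kN/m

K_a = tan²(45° − φ/2) = 0.2948.
Soil triangle: ½ K_a γ H² = 0.5×0.2948×16.1×9.9² = 232.6 kN/m.
Surcharge rectangle: K_a q H = 0.2948×53×9.9 = 154.7 kN/m.
Total = 232.6 + 154.7 = 387.3 kN/m.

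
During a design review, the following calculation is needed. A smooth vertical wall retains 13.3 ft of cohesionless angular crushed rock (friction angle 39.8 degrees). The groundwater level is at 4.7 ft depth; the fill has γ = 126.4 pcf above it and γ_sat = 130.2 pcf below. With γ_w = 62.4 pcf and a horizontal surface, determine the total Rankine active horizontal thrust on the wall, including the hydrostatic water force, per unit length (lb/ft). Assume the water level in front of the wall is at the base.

K_a = tan²(45° − φ/2) = 0.2194.
γ' = 130.2 − 62.4 = 67.80 pcf. Depth below WT = 8.6 ft.
σ'_h at WT = K_a γ d_w = 130.4 psf; at base = 130.4 + K_a γ' × 8.6 = 258.3 psf.
P₁ (0–4.7 ft) = ½×130.4×4.7 = 306.3. P₂ (4.7–13.3 ft) = ½(130.4+258.3)×8.6 = 1671.
P_w = ½ γ_w h₂² = 0.5×62.4×8.6² = 2308. Total = 306.3+1671+2308 = 4285 lb/ft.

4290 lb/ft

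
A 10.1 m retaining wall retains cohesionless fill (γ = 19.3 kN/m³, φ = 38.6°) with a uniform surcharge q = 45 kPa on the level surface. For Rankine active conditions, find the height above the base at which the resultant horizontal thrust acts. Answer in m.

K_a = 0.2316.
Triangular part P₁ = ½K_aγH² = 228.0 at H/3 = 3.367 m; rectangular part P₂ = K_a q H = 105.3 at H/2 = 5.050 m.
ȳ = (P₁·3.367 + P₂·5.050)/(P₁+P₂) = 3.898 m.

3.90 m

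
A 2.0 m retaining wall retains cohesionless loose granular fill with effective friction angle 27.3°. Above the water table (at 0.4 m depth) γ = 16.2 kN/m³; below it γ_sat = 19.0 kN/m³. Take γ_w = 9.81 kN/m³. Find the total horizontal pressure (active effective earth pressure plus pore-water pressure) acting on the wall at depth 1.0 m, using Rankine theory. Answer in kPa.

K_a = (1 − sin φ)/(1 + sin φ) = 0.3711.
γ' = 19.0 − 9.81 = 9.190 kN/m³.
Effective vertical stress at 1.0 m: σ'_v = 16.2×0.4 + 9.190×0.600 = 11.99 kPa.
σ'_h = K_a σ'_v = 0.3711 × 11.99 = 4.451 kPa; u = γ_w × 0.600 = 5.886 kPa.
Total σ_h = 4.451 + 5.886 = 10.34 kPa.

10.3 kPa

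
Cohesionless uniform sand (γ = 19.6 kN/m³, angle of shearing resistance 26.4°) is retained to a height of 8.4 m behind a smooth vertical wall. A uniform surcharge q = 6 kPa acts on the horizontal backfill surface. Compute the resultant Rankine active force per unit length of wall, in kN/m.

K_a = tan²(45° − φ/2) = 0.3844.
Soil triangle: ½ K_a γ H² = 0.5×0.3844×19.6×8.4² = 265.8 kN/m.
Surcharge rectangle: K_a q H = 0.3844×6×8.4 = 19.38 kN/m.
Total = 265.8 + 19.38 = 285.2 kN/m.

285 kN/m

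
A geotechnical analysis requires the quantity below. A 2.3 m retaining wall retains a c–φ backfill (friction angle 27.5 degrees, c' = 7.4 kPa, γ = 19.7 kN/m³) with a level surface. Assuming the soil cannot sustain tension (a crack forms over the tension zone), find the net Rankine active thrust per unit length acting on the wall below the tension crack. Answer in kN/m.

4.09 kN/m

K_a = 0.3682; √K_a = 0.6068.
Tension-crack depth z_c = 2c/(γ√K_a) = 2×7.4/(19.7×0.6068) = 1.238 m.
σ_a at base = K_a γ H − 2c√K_a = 0.3682×19.7×2.3 − 2×7.4×0.6068 = 7.703 kPa.
P_a = ½ × 7.703 × (H − z_c) = 0.5×7.703×1.062 = 4.090 kN/m.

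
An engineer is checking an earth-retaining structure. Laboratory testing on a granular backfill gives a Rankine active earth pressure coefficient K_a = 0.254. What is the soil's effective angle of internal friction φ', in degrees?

K_a = tan²(45° − φ/2) ⇒ 45° − φ/2 = arctan(√0.254) = 26.75°.
φ = 2(45° − 26.75°) = 36.51°.

36.5°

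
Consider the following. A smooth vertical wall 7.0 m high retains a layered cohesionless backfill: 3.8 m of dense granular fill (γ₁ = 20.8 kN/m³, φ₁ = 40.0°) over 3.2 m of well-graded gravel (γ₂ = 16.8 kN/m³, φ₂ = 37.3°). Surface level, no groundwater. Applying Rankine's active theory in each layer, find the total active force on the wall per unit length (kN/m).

116 kN/m

K_a1 = tan²(45°−40.0°/2) = 0.2174; K_a2 = tan²(45°−37.3°/2) = 0.2453.
Layer 1: σ at base = K_a1 γ₁ h₁ = 17.19 kPa; P₁ = ½×17.19×3.8 = 32.65.
Layer 2: σ_v at top = γ₁h₁ = 79.04; σ_h top = K_a2×79.04 = 19.39; σ_h base = K_a2×(79.04+16.8×3.2) = 32.58.
P₂ = ½(19.39+32.58)×3.2 = 83.16. Total P_a = 32.65+83.16 = 115.8 kN/m.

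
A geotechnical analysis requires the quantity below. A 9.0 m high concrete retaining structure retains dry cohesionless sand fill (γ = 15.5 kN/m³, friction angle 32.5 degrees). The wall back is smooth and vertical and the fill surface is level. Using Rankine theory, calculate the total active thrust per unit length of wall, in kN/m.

K_a = tan²(45° − φ/2) = 0.3010.
P_a = ½ K_a γ H² = 0.5 × 0.3010 × 15.5 × 9.0² = 188.9 kN/m.

189 kN/m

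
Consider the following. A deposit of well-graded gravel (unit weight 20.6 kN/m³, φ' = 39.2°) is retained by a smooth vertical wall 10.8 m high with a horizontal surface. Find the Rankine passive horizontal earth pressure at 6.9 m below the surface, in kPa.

630 kPa

K_p = (1 + sin φ)/(1 − sin φ) = 4.435.
σ_h = K_p γ z = 4.435 × 20.6 × 6.9 = 630.4 kPa.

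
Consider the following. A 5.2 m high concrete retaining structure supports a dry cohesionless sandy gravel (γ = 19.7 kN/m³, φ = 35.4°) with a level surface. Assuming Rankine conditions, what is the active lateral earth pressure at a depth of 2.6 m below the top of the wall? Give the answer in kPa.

13.6 kPa

K_a = (1 − sin φ)/(1 + sin φ) = 0.2664.
σ_h = K_a γ z = 0.2664 × 19.7 × 2.6 = 13.64 kPa.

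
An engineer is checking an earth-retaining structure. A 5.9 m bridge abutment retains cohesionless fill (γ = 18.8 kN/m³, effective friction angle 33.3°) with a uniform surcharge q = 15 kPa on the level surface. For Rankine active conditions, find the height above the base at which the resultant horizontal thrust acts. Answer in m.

2.18 m

K_a = 0.2911.
Triangular part P₁ = ½K_aγH² = 95.26 at H/3 = 1.967 m; rectangular part P₂ = K_a q H = 25.77 at H/2 = 2.950 m.
ȳ = (P₁·1.967 + P₂·2.950)/(P₁+P₂) = 2.176 m.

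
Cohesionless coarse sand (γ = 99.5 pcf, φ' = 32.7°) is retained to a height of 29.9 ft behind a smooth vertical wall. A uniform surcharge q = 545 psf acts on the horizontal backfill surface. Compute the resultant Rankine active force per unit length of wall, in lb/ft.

18100 lb/ft

K_a = tan²(45° − φ/2) = 0.2985.
Soil triangle: ½ K_a γ H² = 0.5×0.2985×99.5×29.9² = 13280 lb/ft.
Surcharge rectangle: K_a q H = 0.2985×545×29.9 = 4864 lb/ft.
Total = 13280 + 4864 = 18140 lb/ft.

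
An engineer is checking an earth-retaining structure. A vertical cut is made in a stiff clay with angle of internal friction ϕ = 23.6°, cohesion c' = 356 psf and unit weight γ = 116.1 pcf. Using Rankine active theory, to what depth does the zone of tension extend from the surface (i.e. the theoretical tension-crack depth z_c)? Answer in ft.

9.37 ft

K_a = tan²(45° − 23.6°/2) = 0.4282; √K_a = 0.6544.
The active pressure is zero where K_a γ z = 2c√K_a, so z_c = 2c/(γ√K_a) = 2×356/(116.1×0.6544) = 9.372 ft.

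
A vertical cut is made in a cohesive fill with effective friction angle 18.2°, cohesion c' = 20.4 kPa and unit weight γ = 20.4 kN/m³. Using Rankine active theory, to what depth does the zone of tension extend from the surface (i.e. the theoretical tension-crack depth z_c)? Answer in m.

K_a = tan²(45° − 18.2°/2) = 0.5240; √K_a = 0.7239.
The active pressure is zero where K_a γ z = 2c√K_a, so z_c = 2c/(γ√K_a) = 2×20.4/(20.4×0.7239) = 2.763 m.

2.76 m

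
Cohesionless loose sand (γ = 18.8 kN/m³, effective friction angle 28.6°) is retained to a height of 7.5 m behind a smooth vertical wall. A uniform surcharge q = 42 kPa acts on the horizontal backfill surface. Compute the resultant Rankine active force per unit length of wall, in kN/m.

297 kN/m

K_a = tan²(45° − φ/2) = 0.3525.
Soil triangle: ½ K_a γ H² = 0.5×0.3525×18.8×7.5² = 186.4 kN/m.
Surcharge rectangle: K_a q H = 0.3525×42×7.5 = 111.1 kN/m.
Total = 186.4 + 111.1 = 297.5 kN/m.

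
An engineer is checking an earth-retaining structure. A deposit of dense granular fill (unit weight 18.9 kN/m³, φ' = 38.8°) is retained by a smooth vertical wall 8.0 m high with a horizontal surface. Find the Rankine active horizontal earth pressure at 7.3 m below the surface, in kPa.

K_a = (1 − sin φ)/(1 + sin φ) = 0.2296.
σ_h = K_a γ z = 0.2296 × 18.9 × 7.3 = 31.67 kPa.

31.7 kPa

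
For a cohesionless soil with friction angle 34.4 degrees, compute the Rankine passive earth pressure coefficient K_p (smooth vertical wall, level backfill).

K_p = (1 + sin φ)/(1 − sin φ) = tan²(45° + 34.4°/2) = 3.597.

3.60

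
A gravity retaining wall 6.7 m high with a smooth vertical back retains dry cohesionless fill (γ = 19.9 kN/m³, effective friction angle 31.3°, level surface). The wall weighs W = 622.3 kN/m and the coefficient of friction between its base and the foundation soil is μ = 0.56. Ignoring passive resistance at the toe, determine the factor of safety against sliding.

2.47

K_a = tan²(45° − 31.3°/2) = 0.3162.
P_a = ½K_aγH² = 0.5×0.3162×19.9×6.7² = 141.2 kN/m, acting at H/3 = 2.233 m above the base.
FS_sliding = μW / P_a = 0.56×622.3 / 141.2 = 2.467.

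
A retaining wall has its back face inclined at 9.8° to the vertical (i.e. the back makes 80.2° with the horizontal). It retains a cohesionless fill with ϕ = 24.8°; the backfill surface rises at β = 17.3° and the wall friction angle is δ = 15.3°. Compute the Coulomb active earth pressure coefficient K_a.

K_a = sin²(α+φ) / [sin²α · sin(α−δ) · (1 + √{sin(φ+δ)sin(φ−β) / (sin(α−δ)sin(α+β))})²].
With α = 80.2°, φ = 24.8°, δ = 15.3°, β = 17.3°: K_a = 0.6221.

0.622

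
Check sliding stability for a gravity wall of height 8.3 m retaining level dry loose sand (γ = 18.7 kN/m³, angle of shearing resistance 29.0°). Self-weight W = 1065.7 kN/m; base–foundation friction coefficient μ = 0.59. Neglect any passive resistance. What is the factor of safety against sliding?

K_a = tan²(45° − 29.0°/2) = 0.3470.
P_a = ½K_aγH² = 0.5×0.3470×18.7×8.3² = 223.5 kN/m, acting at H/3 = 2.767 m above the base.
FS_sliding = μW / P_a = 0.59×1065.7 / 223.5 = 2.813.

2.81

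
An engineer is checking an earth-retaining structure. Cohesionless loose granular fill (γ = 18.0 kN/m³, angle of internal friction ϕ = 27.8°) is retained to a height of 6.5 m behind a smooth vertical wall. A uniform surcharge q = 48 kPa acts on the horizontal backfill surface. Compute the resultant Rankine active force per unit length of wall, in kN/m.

252 kN/m

K_a = tan²(45° − φ/2) = 0.3639.
Soil triangle: ½ K_a γ H² = 0.5×0.3639×18.0×6.5² = 138.4 kN/m.
Surcharge rectangle: K_a q H = 0.3639×48×6.5 = 113.5 kN/m.
Total = 138.4 + 113.5 = 251.9 kN/m.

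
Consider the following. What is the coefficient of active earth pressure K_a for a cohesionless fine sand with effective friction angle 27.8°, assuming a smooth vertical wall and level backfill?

0.364

K_a = tan²(45° − φ/2) = tan²(31.10°) = 0.3639.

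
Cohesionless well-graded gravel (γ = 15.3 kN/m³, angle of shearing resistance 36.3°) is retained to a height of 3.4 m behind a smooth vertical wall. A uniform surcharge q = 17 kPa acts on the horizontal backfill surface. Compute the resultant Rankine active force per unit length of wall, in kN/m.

37.5 kN/m

K_a = tan²(45° − φ/2) = 0.2563.
Soil triangle: ½ K_a γ H² = 0.5×0.2563×15.3×3.4² = 22.66 kN/m.
Surcharge rectangle: K_a q H = 0.2563×17×3.4 = 14.81 kN/m.
Total = 22.66 + 14.81 = 37.48 kN/m.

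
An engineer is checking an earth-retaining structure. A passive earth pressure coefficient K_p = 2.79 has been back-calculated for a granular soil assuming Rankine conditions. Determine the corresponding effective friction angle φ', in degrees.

K_p = (1+sin φ)/(1−sin φ) ⇒ sin φ = (K_p − 1)/(K_p + 1) = 0.4723.
φ = arcsin(0.4723) = 28.18°.

28.2°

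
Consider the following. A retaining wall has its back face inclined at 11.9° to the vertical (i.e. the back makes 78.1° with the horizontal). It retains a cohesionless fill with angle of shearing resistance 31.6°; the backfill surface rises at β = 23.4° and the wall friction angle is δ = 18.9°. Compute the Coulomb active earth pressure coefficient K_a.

0.581

K_a = sin²(α+φ) / [sin²α · sin(α−δ) · (1 + √{sin(φ+δ)sin(φ−β) / (sin(α−δ)sin(α+β))})²].
With α = 78.1°, φ = 31.6°, δ = 18.9°, β = 23.4°: K_a = 0.5813.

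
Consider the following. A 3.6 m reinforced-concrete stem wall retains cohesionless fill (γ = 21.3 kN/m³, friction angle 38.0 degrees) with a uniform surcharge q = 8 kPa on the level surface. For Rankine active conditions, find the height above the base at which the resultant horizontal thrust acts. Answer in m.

1.30 m

K_a = 0.2379.
Triangular part P₁ = ½K_aγH² = 32.83 at H/3 = 1.200 m; rectangular part P₂ = K_a q H = 6.851 at H/2 = 1.800 m.
ȳ = (P₁·1.200 + P₂·1.800)/(P₁+P₂) = 1.304 m.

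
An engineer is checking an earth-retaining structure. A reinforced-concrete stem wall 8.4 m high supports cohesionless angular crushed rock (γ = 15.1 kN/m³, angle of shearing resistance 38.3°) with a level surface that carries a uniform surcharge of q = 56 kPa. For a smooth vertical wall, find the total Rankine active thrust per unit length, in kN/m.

235 kN/m

K_a = tan²(45° − φ/2) = 0.2347.
Soil triangle: ½ K_a γ H² = 0.5×0.2347×15.1×8.4² = 125.1 kN/m.
Surcharge rectangle: K_a q H = 0.2347×56×8.4 = 110.4 kN/m.
Total = 125.1 + 110.4 = 235.5 kN/m.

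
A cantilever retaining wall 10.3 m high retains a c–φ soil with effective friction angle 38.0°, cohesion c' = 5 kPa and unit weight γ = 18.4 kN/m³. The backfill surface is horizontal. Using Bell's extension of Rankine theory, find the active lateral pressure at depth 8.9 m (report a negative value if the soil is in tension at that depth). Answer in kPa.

34.1 kPa

K_a = (1 − sin φ)/(1 + sin φ) = 0.2379.
σ_a = K_a γ z − 2c√K_a = 0.2379×18.4×8.9 − 2×5×0.4877 = 34.08 kPa.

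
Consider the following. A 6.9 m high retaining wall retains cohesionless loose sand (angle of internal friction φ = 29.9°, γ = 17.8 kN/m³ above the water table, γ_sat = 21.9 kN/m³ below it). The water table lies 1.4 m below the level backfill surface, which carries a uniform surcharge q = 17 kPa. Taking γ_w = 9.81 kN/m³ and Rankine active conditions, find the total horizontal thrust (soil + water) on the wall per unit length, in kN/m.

K_a = tan²(45° − φ/2) = 0.3347.
γ' = 21.9 − 9.81 = 12.09 kN/m³. h₂ = H − d_w = 5.5 m.
σ'_h: at surface K_a·q = 5.690; at WT K_a(q+γd_w) = 14.03; at base K_a(q+γd_w+γ'h₂) = 36.28 kPa.
P₁ = ½(5.690+14.03)×1.4 = 13.80; P₂ = ½(14.03+36.28)×5.5 = 138.4; P_w = ½γ_w h₂² = 148.4.
Total = 13.80+138.4+148.4 = 300.5 kN/m.

301 kN/m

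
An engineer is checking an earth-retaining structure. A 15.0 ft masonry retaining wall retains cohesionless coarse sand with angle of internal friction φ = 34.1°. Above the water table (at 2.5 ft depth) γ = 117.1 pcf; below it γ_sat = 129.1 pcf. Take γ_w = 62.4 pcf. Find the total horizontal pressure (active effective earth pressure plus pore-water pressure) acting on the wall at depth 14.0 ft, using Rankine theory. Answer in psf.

1020 psf

K_a = (1 − sin φ)/(1 + sin φ) = 0.2815.
γ' = 129.1 − 62.4 = 66.70 pcf.
Effective vertical stress at 14.0 ft: σ'_v = 117.1×2.5 + 66.70×11.5 = 1060 psf.
σ'_h = K_a σ'_v = 0.2815 × 1060 = 298.4 psf; u = γ_w × 11.5 = 717.6 psf.
Total σ_h = 298.4 + 717.6 = 1016 psf.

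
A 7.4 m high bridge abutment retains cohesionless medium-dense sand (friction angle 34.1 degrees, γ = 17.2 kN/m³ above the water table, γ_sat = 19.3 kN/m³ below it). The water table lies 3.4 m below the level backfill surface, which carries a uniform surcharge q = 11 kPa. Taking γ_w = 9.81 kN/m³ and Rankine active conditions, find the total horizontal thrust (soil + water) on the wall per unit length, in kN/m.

K_a = tan²(45° − φ/2) = 0.2815.
γ' = 19.3 − 9.81 = 9.490 kN/m³. h₂ = H − d_w = 4.0 m.
σ'_h: at surface K_a·q = 3.097; at WT K_a(q+γd_w) = 19.56; at base K_a(q+γd_w+γ'h₂) = 30.25 kPa.
P₁ = ½(3.097+19.56)×3.4 = 38.52; P₂ = ½(19.56+30.25)×4.0 = 99.62; P_w = ½γ_w h₂² = 78.48.
Total = 38.52+99.62+78.48 = 216.6 kN/m.

217 kN/m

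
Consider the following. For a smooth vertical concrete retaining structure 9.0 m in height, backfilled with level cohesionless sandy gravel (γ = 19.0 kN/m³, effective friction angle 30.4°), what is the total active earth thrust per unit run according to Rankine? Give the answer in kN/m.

K_a = tan²(45° − φ/2) = 0.3280.
P_a = ½ K_a γ H² = 0.5 × 0.3280 × 19.0 × 9.0² = 252.4 kN/m.

252 kN/m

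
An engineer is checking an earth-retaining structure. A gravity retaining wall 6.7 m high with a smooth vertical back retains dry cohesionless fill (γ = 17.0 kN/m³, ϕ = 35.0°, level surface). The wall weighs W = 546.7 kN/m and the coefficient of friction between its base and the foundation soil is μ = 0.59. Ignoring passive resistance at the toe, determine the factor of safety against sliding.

3.12

K_a = tan²(45° − 35.0°/2) = 0.2710.
P_a = ½K_aγH² = 0.5×0.2710×17.0×6.7² = 103.4 kN/m, acting at H/3 = 2.233 m above the base.
FS_sliding = μW / P_a = 0.59×546.7 / 103.4 = 3.119.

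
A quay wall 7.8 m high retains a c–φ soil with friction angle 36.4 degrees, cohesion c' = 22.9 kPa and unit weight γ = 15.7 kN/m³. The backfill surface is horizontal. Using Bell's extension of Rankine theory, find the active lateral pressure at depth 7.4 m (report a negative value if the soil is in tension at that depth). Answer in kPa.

6.51 kPa

K_a = (1 − sin φ)/(1 + sin φ) = 0.2552.
σ_a = K_a γ z − 2c√K_a = 0.2552×15.7×7.4 − 2×22.9×0.5051 = 6.510 kPa.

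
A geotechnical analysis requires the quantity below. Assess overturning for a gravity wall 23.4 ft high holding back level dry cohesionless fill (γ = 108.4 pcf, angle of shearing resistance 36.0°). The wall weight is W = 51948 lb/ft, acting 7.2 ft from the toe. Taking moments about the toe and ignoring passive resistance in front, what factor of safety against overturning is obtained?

K_a = tan²(45° − 36.0°/2) = 0.2596.
P_a = ½K_aγH² = 0.5×0.2596×108.4×23.4² = 7705 lb/ft, acting at H/3 = 7.800 ft above the base.
Overturning moment M_o = P_a × H/3 = 7705 × 7.800 = 60100.
Resisting moment M_r = W × 7.2 = 51948 × 7.2 = 374000.
FS_overturning = M_r/M_o = 374000/60100 = 6.224.

6.22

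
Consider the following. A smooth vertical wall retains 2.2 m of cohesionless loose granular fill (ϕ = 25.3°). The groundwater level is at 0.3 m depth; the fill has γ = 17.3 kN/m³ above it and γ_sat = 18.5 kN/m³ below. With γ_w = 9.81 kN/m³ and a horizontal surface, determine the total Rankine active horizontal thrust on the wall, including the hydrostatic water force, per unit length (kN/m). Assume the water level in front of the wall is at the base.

28.3 kN/m

K_a = tan²(45° − φ/2) = 0.4012.
γ' = 18.5 − 9.81 = 8.690 kN/m³. Depth below WT = 1.9 m.
σ'_h at WT = K_a γ d_w = 2.082 kPa; at base = 2.082 + K_a γ' × 1.9 = 8.706 kPa.
P₁ (0–0.3 m) = ½×2.082×0.3 = 0.3123. P₂ (0.3–2.2 m) = ½(2.082+8.706)×1.9 = 10.25.
P_w = ½ γ_w h₂² = 0.5×9.81×1.9² = 17.71. Total = 0.3123+10.25+17.71 = 28.27 kN/m.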